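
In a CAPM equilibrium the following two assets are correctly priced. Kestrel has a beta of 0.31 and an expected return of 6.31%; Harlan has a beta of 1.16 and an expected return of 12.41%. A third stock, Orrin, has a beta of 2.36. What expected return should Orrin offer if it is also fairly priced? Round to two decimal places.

21.02%

MRP (SML slope) = (12.41% − 6.31%) / (1.16 − 0.31) = 6.10% / 0.85 = 7.1765%
R_f (intercept) = 6.31% − 0.31 × 7.1765% = 4.0853%
E(R_Orrin) = R_f + β × MRP = 4.0853% + 2.36 × 7.1765% = 21.02%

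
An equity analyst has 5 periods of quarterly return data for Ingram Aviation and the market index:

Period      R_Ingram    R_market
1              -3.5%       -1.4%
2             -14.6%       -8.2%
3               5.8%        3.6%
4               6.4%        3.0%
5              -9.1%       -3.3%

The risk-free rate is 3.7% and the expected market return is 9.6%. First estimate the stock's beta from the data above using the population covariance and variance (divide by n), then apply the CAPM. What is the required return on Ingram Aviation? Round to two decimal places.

14.72%

Mean R_i = (-3.5 − 14.6 + 5.8 + 6.4 − 9.1) / 5 = -3.0000%
Mean R_m = (-1.4 − 8.2 + 3.6 + 3.0 − 3.3) / 5 = -1.2600%
Σ(R_i − R̄_i)(R_m − R̄_m) = 175.8300  ⇒  Cov = 175.8300 / 5 = 35.1660
Σ(R_m − R̄_m)² = 94.1120  ⇒  Var(R_m) = 94.1120 / 5 = 18.8224
β = Cov / Var(R_m) = 35.1660 / 18.8224 = 1.8683
MRP = 9.6% − 3.7% = 5.90%
E(R) = R_f + β × MRP = 3.7% + 1.8683 × 5.9% = 14.72%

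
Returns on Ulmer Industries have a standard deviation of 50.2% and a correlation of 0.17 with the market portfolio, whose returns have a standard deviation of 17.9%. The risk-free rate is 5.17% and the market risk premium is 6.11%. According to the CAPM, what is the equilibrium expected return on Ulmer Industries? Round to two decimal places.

β = ρ × σ_i / σ_m = 0.17 × 50.2% / 17.9% = 0.4768
E(R) = 5.17% + 0.4768 × 6.11% = 8.08%

8.08%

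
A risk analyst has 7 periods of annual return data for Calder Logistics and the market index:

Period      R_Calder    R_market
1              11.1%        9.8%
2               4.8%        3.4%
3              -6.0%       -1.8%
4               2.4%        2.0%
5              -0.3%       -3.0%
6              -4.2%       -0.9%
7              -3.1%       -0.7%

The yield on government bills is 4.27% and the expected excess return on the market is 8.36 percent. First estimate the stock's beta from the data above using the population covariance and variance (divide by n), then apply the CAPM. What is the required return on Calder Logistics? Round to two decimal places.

Mean R_i = (11.1 + 4.8 − 6.0 + 2.4 − 0.3 − 4.2 − 3.1) / 7 = 0.6714%
Mean R_m = (9.8 + 3.4 − 1.8 + 2.0 − 3.0 − 0.9 − 0.7) / 7 = 1.2571%
Σ(R_i − R̄_i)(R_m − R̄_m) = 141.6414  ⇒  Cov = 141.6414 / 7 = 20.2345
Σ(R_m − R̄_m)² = 114.0771  ⇒  Var(R_m) = 114.0771 / 7 = 16.2967
β = Cov / Var(R_m) = 20.2345 / 16.2967 = 1.2416
E(R) = R_f + β × MRP = 4.27% + 1.2416 × 8.36% = 14.65%

14.65%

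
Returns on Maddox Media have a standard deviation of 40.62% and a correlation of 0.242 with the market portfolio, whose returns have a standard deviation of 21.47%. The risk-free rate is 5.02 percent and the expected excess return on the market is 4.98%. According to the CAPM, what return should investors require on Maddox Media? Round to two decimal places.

β = ρ × σ_i / σ_m = 0.242 × 40.62% / 21.47% = 0.4579
E(R) = 5.02% + 0.4579 × 4.98% = 7.30%

7.30%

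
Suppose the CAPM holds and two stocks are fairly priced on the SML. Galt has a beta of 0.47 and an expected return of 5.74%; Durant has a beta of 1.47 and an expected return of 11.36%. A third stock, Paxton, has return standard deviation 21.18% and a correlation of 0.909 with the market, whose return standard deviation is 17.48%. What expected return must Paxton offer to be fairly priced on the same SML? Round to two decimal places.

MRP = (11.36% − 5.74%) / (1.47 − 0.47) = 5.6200%
R_f = 5.74% − 0.47 × 5.6200% = 3.0986%
β_Paxton = ρ·σ_i/σ_m = 0.909 × 21.18 / 17.48 = 1.1014
E(R_Paxton) = R_f + β × MRP = 3.0986% + 1.1014 × 5.6200% = 9.29%

9.29%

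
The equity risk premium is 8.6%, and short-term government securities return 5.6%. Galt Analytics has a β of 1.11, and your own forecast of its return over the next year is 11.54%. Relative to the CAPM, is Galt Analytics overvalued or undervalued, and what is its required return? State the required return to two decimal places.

Overvalued; required return 15.15%

Required return = R_f + β·MRP = 5.6% + 1.11 × 8.6% = 15.15%
Forecast 11.54% < required 15.15% → the stock plots below the SML → overvalued.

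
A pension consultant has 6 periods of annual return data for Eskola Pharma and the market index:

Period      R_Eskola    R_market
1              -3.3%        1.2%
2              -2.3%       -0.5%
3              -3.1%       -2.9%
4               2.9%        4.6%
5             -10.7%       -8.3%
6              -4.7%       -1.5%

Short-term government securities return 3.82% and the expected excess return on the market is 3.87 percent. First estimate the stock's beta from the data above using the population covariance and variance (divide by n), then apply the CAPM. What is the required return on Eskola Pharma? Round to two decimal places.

7.52%

Mean R_i = (-3.3 − 2.3 − 3.1 + 2.9 − 10.7 − 4.7) / 6 = -3.5333%
Mean R_m = (1.2 − 0.5 − 2.9 + 4.6 − 8.3 − 1.5) / 6 = -1.2333%
Σ(R_i − R̄_i)(R_m − R̄_m) = 89.2333  ⇒  Cov = 89.2333 / 6 = 14.8722
Σ(R_m − R̄_m)² = 93.2733  ⇒  Var(R_m) = 93.2733 / 6 = 15.5456
β = Cov / Var(R_m) = 14.8722 / 15.5456 = 0.9567
E(R) = R_f + β × MRP = 3.82% + 0.9567 × 3.87% = 7.52%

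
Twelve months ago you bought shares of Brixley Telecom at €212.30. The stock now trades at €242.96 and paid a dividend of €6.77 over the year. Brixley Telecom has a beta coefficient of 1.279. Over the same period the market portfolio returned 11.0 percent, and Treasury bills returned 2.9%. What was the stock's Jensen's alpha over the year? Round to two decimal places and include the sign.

Realised HPR = (P1 + D1 − P0) / P0 = (242.96 + 6.77 − 212.30) / 212.30 = 37.43 / 212.30 = 17.6307%
MRP = 11.0% − 2.9% = 8.10%
CAPM required = R_f + β·MRP = 2.9% + 1.279 × 8.1% = 13.2599%
α = realised − required = 17.6307% − 13.2599% = +4.37%

+4.37%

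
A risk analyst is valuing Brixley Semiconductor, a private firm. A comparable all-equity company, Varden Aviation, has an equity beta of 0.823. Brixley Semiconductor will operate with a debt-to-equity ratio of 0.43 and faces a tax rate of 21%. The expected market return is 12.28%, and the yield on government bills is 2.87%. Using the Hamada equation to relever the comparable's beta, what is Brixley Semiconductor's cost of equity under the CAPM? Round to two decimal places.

β_L = β_U × [1 + (1 − t)(D/E)] = 0.823 × [1 + (1 − 0.21) × 0.43]
    = 0.823 × [1 + 0.79 × 0.43] = 0.823 × 1.3397 = 1.1026
MRP = 12.28% − 2.87% = 9.41%
E(R) = R_f + β_L × MRP = 2.87% + 1.1026 × 9.41% = 13.25%

13.25%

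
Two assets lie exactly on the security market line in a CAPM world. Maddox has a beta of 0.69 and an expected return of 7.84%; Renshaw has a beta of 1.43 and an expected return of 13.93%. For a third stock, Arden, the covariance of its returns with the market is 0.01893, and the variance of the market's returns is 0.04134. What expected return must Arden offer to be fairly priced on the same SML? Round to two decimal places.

5.93%

MRP = (13.93% − 7.84%) / (1.43 − 0.69) = 8.2297%
R_f = 7.84% − 0.69 × 8.2297% = 2.1615%
β_Arden = Cov / Var(R_m) = 0.01893 / 0.04134 = 0.4579
E(R_Arden) = R_f + β × MRP = 2.1615% + 0.4579 × 8.2297% = 5.93%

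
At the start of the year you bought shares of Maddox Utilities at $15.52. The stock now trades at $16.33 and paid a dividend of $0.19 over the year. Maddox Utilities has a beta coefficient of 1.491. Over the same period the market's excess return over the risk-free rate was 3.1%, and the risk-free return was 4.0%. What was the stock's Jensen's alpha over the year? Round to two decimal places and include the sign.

Realised HPR = (P1 + D1 − P0) / P0 = (16.33 + 0.19 − 15.52) / 15.52 = 1.00 / 15.52 = 6.4433%
CAPM required = R_f + β·MRP = 4.0% + 1.491 × 3.1% = 8.6221%
α = realised − required = 6.4433% − 8.6221% = -2.18%

-2.18%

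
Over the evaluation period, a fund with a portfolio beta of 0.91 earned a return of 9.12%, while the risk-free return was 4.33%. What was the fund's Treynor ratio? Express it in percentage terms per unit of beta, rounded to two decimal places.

5.26%

Treynor = (R_P − R_f) / β_P = (9.12% − 4.33%) / 0.9100 = 4.79% / 0.9100 = 5.26%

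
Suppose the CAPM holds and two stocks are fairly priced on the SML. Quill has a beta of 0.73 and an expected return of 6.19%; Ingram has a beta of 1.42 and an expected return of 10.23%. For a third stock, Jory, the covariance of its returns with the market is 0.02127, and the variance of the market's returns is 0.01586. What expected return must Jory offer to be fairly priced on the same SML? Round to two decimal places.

9.77%

MRP = (10.23% − 6.19%) / (1.42 − 0.73) = 5.8551%
R_f = 6.19% − 0.73 × 5.8551% = 1.9158%
β_Jory = Cov / Var(R_m) = 0.02127 / 0.01586 = 1.3411
E(R_Jory) = R_f + β × MRP = 1.9158% + 1.3411 × 5.8551% = 9.77%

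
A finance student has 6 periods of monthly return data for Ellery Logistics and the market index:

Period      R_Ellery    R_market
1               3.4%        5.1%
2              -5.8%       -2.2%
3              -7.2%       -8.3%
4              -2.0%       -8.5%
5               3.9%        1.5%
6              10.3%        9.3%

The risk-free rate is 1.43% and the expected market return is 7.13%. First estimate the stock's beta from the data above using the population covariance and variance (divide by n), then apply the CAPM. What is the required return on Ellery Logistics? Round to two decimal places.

Mean R_i = (3.4 − 5.8 − 7.2 − 2.0 + 3.9 + 10.3) / 6 = 0.4333%
Mean R_m = (5.1 − 2.2 − 8.3 − 8.5 + 1.5 + 9.3) / 6 = -0.5167%
Σ(R_i − R̄_i)(R_m − R̄_m) = 209.8433  ⇒  Cov = 209.8433 / 6 = 34.9739
Σ(R_m − R̄_m)² = 259.1283  ⇒  Var(R_m) = 259.1283 / 6 = 43.1881
β = Cov / Var(R_m) = 34.9739 / 43.1881 = 0.8098
MRP = 7.13% − 1.43% = 5.70%
E(R) = R_f + β × MRP = 1.43% + 0.8098 × 5.70% = 6.05%

6.05%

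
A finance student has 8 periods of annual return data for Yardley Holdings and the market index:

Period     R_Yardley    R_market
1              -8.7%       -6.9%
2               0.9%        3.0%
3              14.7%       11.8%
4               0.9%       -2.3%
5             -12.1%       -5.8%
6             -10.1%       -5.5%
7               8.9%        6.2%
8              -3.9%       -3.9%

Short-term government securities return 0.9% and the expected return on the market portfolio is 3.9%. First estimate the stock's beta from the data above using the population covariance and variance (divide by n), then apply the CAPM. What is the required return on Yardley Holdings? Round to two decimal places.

Mean R_i = (-8.7 + 0.9 + 14.7 + 0.9 − 12.1 − 10.1 + 8.9 − 3.9) / 8 = -1.1750%
Mean R_m = (-6.9 + 3.0 + 11.8 − 2.3 − 5.8 − 5.5 + 6.2 − 3.9) / 8 = -0.4250%
Σ(R_i − R̄_i)(R_m − R̄_m) = 426.2450  ⇒  Cov = 426.2450 / 8 = 53.2806
Σ(R_m − R̄_m)² = 317.2350  ⇒  Var(R_m) = 317.2350 / 8 = 39.6544
β = Cov / Var(R_m) = 53.2806 / 39.6544 = 1.3436
MRP = 3.9% − 0.9% = 3.00%
E(R) = R_f + β × MRP = 0.9% + 1.3436 × 3.0% = 4.93%

4.93%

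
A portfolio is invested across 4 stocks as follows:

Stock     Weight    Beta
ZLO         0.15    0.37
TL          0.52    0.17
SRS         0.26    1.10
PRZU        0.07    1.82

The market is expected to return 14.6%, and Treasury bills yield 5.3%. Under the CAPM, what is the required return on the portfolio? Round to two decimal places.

10.48%

β_P = Σ w_i β_i = 0.15×0.37 + 0.52×0.17 + 0.26×1.10 + 0.07×1.82 = 0.5573
MRP = 14.6% − 5.3% = 9.30%
E(R_P) = R_f + β_P × MRP = 5.3% + 0.5573 × 9.3% = 10.48%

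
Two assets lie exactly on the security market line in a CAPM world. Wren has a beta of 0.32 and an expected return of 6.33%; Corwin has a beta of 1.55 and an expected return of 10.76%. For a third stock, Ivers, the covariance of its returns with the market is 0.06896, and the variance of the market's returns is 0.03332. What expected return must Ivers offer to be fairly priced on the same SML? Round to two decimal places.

12.63%

MRP = (10.76% − 6.33%) / (1.55 − 0.32) = 3.6016%
R_f = 6.33% − 0.32 × 3.6016% = 5.1775%
β_Ivers = Cov / Var(R_m) = 0.06896 / 0.03332 = 2.0696
E(R_Ivers) = R_f + β × MRP = 5.1775% + 2.0696 × 3.6016% = 12.63%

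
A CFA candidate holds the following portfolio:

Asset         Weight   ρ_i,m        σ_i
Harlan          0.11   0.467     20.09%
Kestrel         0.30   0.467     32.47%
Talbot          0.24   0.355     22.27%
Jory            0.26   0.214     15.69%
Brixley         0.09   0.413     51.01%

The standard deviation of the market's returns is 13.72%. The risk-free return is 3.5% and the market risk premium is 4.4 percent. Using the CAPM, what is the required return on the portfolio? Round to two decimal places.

β_Harlan = 0.467 × 20.09% / 13.72% = 0.6838
β_Kestrel = 0.467 × 32.47% / 13.72% = 1.1052
β_Talbot = 0.355 × 22.27% / 13.72% = 0.5762
β_Jory = 0.214 × 15.69% / 13.72% = 0.2447
β_Brixley = 0.413 × 51.01% / 13.72% = 1.5355
β_P = Σ w_i β_i = 0.11×0.6838 + 0.30×1.1052 + 0.24×0.5762 + 0.26×0.2447 + 0.09×1.5355 = 0.7469
E(R_P) = R_f + β_P × MRP = 3.5% + 0.7469 × 4.4% = 6.79%

6.79%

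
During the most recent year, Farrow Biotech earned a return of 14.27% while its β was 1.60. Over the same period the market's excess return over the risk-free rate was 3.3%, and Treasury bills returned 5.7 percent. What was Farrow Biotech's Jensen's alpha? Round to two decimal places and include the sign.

CAPM benchmark = R_f + β(R_m − R_f) = 5.7% + 1.60 × 3.3% = 10.9800%
α = actual − benchmark = 14.27% − 10.9800% = +3.29%

+3.29%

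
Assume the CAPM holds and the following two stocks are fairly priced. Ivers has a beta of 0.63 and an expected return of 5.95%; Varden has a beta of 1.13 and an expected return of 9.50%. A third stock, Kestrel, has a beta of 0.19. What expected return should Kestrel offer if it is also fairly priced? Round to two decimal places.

2.83%

MRP (SML slope) = (9.50% − 5.95%) / (1.13 − 0.63) = 3.55% / 0.50 = 7.1000%
R_f (intercept) = 5.95% − 0.63 × 7.1000% = 1.4770%
E(R_Kestrel) = R_f + β × MRP = 1.4770% + 0.19 × 7.1000% = 2.83%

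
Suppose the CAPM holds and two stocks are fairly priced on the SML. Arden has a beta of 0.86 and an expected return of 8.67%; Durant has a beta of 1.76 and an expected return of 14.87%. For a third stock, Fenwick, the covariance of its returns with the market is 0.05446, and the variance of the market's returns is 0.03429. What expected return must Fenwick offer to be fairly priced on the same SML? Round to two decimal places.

13.69%

MRP = (14.87% − 8.67%) / (1.76 − 0.86) = 6.8889%
R_f = 8.67% − 0.86 × 6.8889% = 2.7455%
β_Fenwick = Cov / Var(R_m) = 0.05446 / 0.03429 = 1.5882
E(R_Fenwick) = R_f + β × MRP = 2.7455% + 1.5882 × 6.8889% = 13.69%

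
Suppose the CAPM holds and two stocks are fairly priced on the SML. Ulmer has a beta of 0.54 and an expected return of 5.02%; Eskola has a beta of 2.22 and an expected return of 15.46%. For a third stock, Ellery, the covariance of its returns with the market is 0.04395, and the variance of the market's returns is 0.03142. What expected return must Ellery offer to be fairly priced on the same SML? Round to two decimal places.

10.36%

MRP = (15.46% − 5.02%) / (2.22 − 0.54) = 6.2143%
R_f = 5.02% − 0.54 × 6.2143% = 1.6643%
β_Ellery = Cov / Var(R_m) = 0.04395 / 0.03142 = 1.3988
E(R_Ellery) = R_f + β × MRP = 1.6643% + 1.3988 × 6.2143% = 10.36%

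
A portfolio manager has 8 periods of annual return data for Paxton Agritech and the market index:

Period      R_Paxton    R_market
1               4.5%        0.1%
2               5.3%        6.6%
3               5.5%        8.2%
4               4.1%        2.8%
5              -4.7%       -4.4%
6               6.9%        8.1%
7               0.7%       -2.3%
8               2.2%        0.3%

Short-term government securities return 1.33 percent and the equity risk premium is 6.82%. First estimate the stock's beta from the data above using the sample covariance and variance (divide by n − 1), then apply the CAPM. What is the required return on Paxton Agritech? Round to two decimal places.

5.89%

Mean R_i = (4.5 + 5.3 + 5.5 + 4.1 − 4.7 + 6.9 + 0.7 + 2.2) / 8 = 3.0625%
Mean R_m = (0.1 + 6.6 + 8.2 + 2.8 − 4.4 + 8.1 − 2.3 + 0.3) / 8 = 2.4250%
Σ(R_i − R̄_i)(R_m − R̄_m) = 108.2175  ⇒  Cov = 108.2175 / 7 = 15.4596
Σ(R_m − R̄_m)² = 161.9550  ⇒  Var(R_m) = 161.9550 / 7 = 23.1364
β = Cov / Var(R_m) = 15.4596 / 23.1364 = 0.6682
E(R) = R_f + β × MRP = 1.33% + 0.6682 × 6.82% = 5.89%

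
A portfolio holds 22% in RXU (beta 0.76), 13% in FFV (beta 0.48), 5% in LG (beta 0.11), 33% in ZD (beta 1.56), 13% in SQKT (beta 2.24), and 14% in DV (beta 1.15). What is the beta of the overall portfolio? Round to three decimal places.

1.202

β_P = Σ w_i β_i = 0.22×0.76 + 0.13×0.48 + 0.05×0.11 + 0.33×1.56 + 0.13×2.24 + 0.14×1.15 = 1.2021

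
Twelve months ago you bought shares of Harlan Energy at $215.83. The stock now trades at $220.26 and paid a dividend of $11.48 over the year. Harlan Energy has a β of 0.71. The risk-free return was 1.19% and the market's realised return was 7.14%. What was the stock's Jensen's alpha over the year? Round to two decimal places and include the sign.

+1.96%

Realised HPR = (P1 + D1 − P0) / P0 = (220.26 + 11.48 − 215.83) / 215.83 = 15.91 / 215.83 = 7.3715%
MRP = 7.14% − 1.19% = 5.95%
CAPM required = R_f + β·MRP = 1.19% + 0.71 × 5.95% = 5.4145%
α = realised − required = 7.3715% − 5.4145% = +1.96%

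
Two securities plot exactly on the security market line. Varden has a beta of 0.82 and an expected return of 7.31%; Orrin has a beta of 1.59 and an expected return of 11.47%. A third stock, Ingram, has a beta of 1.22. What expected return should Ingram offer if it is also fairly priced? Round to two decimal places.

9.47%

MRP (SML slope) = (11.47% − 7.31%) / (1.59 − 0.82) = 4.16% / 0.77 = 5.4026%
R_f (intercept) = 7.31% − 0.82 × 5.4026% = 2.8799%
E(R_Ingram) = R_f + β × MRP = 2.8799% + 1.22 × 5.4026% = 9.47%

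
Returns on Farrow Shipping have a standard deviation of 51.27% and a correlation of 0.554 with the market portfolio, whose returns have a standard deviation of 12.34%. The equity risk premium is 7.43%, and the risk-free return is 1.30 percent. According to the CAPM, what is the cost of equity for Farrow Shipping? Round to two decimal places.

18.40%

β = ρ × σ_i / σ_m = 0.554 × 51.27% / 12.34% = 2.3017
E(R) = 1.30% + 2.3017 × 7.43% = 18.40%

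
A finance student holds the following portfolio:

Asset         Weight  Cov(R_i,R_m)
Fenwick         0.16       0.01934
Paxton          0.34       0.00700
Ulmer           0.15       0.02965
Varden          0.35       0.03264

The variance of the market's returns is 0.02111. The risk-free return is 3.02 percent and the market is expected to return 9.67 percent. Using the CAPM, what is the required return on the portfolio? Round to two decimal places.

9.74%

β_Fenwick = 0.01934 / 0.02111 = 0.9162
β_Paxton = 0.00700 / 0.02111 = 0.3316
β_Ulmer = 0.02965 / 0.02111 = 1.4045
β_Varden = 0.03264 / 0.02111 = 1.5462
β_P = Σ w_i β_i = 0.16×0.9162 + 0.34×0.3316 + 0.15×1.4045 + 0.35×1.5462 = 1.0112
MRP = 9.67% − 3.02% = 6.65%
E(R_P) = R_f + β_P × MRP = 3.02% + 1.0112 × 6.65% = 9.74%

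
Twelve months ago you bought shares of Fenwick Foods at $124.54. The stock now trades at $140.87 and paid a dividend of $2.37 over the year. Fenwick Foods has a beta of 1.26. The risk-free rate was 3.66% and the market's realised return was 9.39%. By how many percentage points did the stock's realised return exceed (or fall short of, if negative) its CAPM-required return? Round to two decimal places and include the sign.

+4.14%

Realised HPR = (P1 + D1 − P0) / P0 = (140.87 + 2.37 − 124.54) / 124.54 = 18.70 / 124.54 = 15.0153%
MRP = 9.39% − 3.66% = 5.73%
CAPM required = R_f + β·MRP = 3.66% + 1.26 × 5.73% = 10.8798%
α = realised − required = 15.0153% − 10.8798% = +4.14%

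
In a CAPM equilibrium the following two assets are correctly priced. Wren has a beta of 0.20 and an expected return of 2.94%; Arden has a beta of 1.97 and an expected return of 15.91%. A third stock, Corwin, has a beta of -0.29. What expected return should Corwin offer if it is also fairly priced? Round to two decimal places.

-0.65%

MRP (SML slope) = (15.91% − 2.94%) / (1.97 − 0.20) = 12.97% / 1.77 = 7.3277%
R_f (intercept) = 2.94% − 0.20 × 7.3277% = 1.4745%
E(R_Corwin) = R_f + β × MRP = 1.4745% + -0.29 × 7.3277% = -0.65%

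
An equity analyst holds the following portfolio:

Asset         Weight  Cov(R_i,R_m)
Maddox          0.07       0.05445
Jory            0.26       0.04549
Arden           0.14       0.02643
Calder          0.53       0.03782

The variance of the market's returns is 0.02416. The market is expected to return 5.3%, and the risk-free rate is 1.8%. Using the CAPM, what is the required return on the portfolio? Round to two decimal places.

β_Maddox = 0.05445 / 0.02416 = 2.2537
β_Jory = 0.04549 / 0.02416 = 1.8829
β_Arden = 0.02643 / 0.02416 = 1.0940
β_Calder = 0.03782 / 0.02416 = 1.5654
β_P = Σ w_i β_i = 0.07×2.2537 + 0.26×1.8829 + 0.14×1.0940 + 0.53×1.5654 = 1.6301
MRP = 5.3% − 1.8% = 3.50%
E(R_P) = R_f + β_P × MRP = 1.8% + 1.6301 × 3.5% = 7.51%

7.51%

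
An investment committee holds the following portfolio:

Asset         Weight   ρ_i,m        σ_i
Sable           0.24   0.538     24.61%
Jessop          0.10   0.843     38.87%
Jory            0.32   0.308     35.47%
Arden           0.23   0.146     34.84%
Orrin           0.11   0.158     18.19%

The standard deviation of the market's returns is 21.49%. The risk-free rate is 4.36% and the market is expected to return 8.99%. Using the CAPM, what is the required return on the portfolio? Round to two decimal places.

6.82%

β_Sable = 0.538 × 24.61% / 21.49% = 0.6161
β_Jessop = 0.843 × 38.87% / 21.49% = 1.5248
β_Jory = 0.308 × 35.47% / 21.49% = 0.5084
β_Arden = 0.146 × 34.84% / 21.49% = 0.2367
β_Orrin = 0.158 × 18.19% / 21.49% = 0.1337
β_P = Σ w_i β_i = 0.24×0.6161 + 0.10×1.5248 + 0.32×0.5084 + 0.23×0.2367 + 0.11×0.1337 = 0.5322
MRP = 8.99% − 4.36% = 4.63%
E(R_P) = R_f + β_P × MRP = 4.36% + 0.5322 × 4.63% = 6.82%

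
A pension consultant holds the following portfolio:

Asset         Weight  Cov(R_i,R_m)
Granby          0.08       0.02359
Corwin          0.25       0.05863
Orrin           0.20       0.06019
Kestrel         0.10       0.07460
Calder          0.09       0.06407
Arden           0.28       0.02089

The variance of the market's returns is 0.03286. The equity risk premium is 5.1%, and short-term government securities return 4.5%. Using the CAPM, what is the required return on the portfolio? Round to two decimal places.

β_Granby = 0.02359 / 0.03286 = 0.7179
β_Corwin = 0.05863 / 0.03286 = 1.7842
β_Orrin = 0.06019 / 0.03286 = 1.8317
β_Kestrel = 0.07460 / 0.03286 = 2.2702
β_Calder = 0.06407 / 0.03286 = 1.9498
β_Arden = 0.02089 / 0.03286 = 0.6357
β_P = Σ w_i β_i = 0.08×0.7179 + 0.25×1.7842 + 0.20×1.8317 + 0.10×2.2702 + 0.09×1.9498 + 0.28×0.6357 = 1.4503
E(R_P) = R_f + β_P × MRP = 4.5% + 1.4503 × 5.1% = 11.90%

11.90%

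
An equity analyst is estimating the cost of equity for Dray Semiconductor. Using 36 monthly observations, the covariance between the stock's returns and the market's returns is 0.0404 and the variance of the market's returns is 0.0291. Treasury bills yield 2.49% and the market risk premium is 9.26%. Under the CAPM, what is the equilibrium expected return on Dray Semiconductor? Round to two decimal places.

β = Cov(R_i, R_m) / Var(R_m) = 0.0404 / 0.0291 = 1.3883
E(R) = R_f + β × MRP = 2.49% + 1.3883 × 9.26% = 15.35%

15.35%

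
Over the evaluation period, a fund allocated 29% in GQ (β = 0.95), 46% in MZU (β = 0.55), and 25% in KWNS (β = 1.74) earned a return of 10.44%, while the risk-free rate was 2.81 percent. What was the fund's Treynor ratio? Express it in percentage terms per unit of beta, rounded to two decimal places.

7.92%

β_P = 0.29×0.95 + 0.46×0.55 + 0.25×1.74 = 0.9635
Treynor = (R_P − R_f) / β_P = (10.44% − 2.81%) / 0.9635 = 7.63% / 0.9635 = 7.92%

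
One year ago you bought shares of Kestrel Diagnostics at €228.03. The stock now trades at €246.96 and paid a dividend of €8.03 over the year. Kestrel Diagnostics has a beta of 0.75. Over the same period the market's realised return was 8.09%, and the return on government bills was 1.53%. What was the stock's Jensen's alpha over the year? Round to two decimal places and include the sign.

+5.37%

Realised HPR = (P1 + D1 − P0) / P0 = (246.96 + 8.03 − 228.03) / 228.03 = 26.96 / 228.03 = 11.8230%
MRP = 8.09% − 1.53% = 6.56%
CAPM required = R_f + β·MRP = 1.53% + 0.75 × 6.56% = 6.4500%
α = realised − required = 11.8230% − 6.4500% = +5.37%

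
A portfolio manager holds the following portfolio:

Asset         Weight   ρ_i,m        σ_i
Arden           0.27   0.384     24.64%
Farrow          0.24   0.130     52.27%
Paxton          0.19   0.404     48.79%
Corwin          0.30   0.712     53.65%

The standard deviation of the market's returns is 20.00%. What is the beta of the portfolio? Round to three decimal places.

β_Arden = 0.384 × 24.64% / 20.00% = 0.4731
β_Farrow = 0.130 × 52.27% / 20.00% = 0.3398
β_Paxton = 0.404 × 48.79% / 20.00% = 0.9856
β_Corwin = 0.712 × 53.65% / 20.00% = 1.9099
β_P = Σ w_i β_i = 0.27×0.4731 + 0.24×0.3398 + 0.19×0.9856 + 0.30×1.9099 = 0.9695

0.970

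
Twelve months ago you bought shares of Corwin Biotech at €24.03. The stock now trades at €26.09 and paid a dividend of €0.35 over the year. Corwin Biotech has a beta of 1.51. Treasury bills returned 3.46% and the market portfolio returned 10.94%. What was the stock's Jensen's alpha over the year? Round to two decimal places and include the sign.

Realised HPR = (P1 + D1 − P0) / P0 = (26.09 + 0.35 − 24.03) / 24.03 = 2.41 / 24.03 = 10.0291%
MRP = 10.94% − 3.46% = 7.48%
CAPM required = R_f + β·MRP = 3.46% + 1.51 × 7.48% = 14.7548%
α = realised − required = 10.0291% − 14.7548% = -4.73%

-4.73%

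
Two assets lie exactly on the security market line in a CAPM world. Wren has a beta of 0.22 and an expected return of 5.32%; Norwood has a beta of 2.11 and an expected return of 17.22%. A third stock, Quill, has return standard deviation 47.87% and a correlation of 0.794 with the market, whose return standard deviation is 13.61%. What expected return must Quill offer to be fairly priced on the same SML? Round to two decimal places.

MRP = (17.22% − 5.32%) / (2.11 − 0.22) = 6.2963%
R_f = 5.32% − 0.22 × 6.2963% = 3.9348%
β_Quill = ρ·σ_i/σ_m = 0.794 × 47.87 / 13.61 = 2.7927
E(R_Quill) = R_f + β × MRP = 3.9348% + 2.7927 × 6.2963% = 21.52%

21.52%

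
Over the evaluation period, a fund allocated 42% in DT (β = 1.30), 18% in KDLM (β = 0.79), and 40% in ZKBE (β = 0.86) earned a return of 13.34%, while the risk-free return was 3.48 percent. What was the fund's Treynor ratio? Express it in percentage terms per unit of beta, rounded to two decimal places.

β_P = 0.42×1.30 + 0.18×0.79 + 0.40×0.86 = 1.0322
Treynor = (R_P − R_f) / β_P = (13.34% − 3.48%) / 1.0322 = 9.86% / 1.0322 = 9.55%

9.55%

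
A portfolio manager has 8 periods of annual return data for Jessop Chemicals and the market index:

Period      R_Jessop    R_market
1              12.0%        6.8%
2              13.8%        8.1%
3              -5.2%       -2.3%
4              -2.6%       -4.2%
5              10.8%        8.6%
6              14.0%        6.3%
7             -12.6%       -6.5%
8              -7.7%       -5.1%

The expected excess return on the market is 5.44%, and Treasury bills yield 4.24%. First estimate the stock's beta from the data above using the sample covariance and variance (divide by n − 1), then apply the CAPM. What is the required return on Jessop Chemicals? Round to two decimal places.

Mean R_i = (12.0 + 13.8 − 5.2 − 2.6 + 10.8 + 14.0 − 12.6 − 7.7) / 8 = 2.8125%
Mean R_m = (6.8 + 8.1 − 2.3 − 4.2 + 8.6 + 6.3 − 6.5 − 5.1) / 8 = 1.4625%
Σ(R_i − R̄_i)(R_m − R̄_m) = 485.6038  ⇒  Cov = 485.6038 / 7 = 69.3720
Σ(R_m − R̄_m)² = 299.5788  ⇒  Var(R_m) = 299.5788 / 7 = 42.7970
β = Cov / Var(R_m) = 69.3720 / 42.7970 = 1.6210
E(R) = R_f + β × MRP = 4.24% + 1.6210 × 5.44% = 13.06%

13.06%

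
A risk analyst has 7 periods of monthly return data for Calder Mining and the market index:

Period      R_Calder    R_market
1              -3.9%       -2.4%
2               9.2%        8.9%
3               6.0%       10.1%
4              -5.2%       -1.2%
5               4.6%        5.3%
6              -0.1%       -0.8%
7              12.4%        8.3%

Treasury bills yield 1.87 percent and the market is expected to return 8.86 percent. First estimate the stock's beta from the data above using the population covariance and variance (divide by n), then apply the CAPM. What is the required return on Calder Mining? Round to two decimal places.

Mean R_i = (-3.9 + 9.2 + 6.0 − 5.2 + 4.6 − 0.1 + 12.4) / 7 = 3.2857%
Mean R_m = (-2.4 + 8.9 + 10.1 − 1.2 + 5.3 − 0.8 + 8.3) / 7 = 4.0286%
Σ(R_i − R̄_i)(R_m − R̄_m) = 192.8029  ⇒  Cov = 192.8029 / 7 = 27.5433
Σ(R_m − R̄_m)² = 172.4343  ⇒  Var(R_m) = 172.4343 / 7 = 24.6335
β = Cov / Var(R_m) = 27.5433 / 24.6335 = 1.1181
MRP = 8.86% − 1.87% = 6.99%
E(R) = R_f + β × MRP = 1.87% + 1.1181 × 6.99% = 9.69%

9.69%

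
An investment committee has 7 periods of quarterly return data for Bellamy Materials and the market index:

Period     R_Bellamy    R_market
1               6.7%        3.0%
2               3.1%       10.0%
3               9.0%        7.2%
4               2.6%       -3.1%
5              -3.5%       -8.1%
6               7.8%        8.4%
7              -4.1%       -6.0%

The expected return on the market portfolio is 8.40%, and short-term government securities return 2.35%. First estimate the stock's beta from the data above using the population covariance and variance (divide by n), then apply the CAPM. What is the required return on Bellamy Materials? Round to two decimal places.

5.92%

Mean R_i = (6.7 + 3.1 + 9.0 + 2.6 − 3.5 + 7.8 − 4.1) / 7 = 3.0857%
Mean R_m = (3.0 + 10.0 + 7.2 − 3.1 − 8.1 + 8.4 − 6.0) / 7 = 1.6286%
Σ(R_i − R̄_i)(R_m − R̄_m) = 191.1329  ⇒  Cov = 191.1329 / 7 = 27.3047
Σ(R_m − R̄_m)² = 324.0543  ⇒  Var(R_m) = 324.0543 / 7 = 46.2935
β = Cov / Var(R_m) = 27.3047 / 46.2935 = 0.5898
MRP = 8.40% − 2.35% = 6.05%
E(R) = R_f + β × MRP = 2.35% + 0.5898 × 6.05% = 5.92%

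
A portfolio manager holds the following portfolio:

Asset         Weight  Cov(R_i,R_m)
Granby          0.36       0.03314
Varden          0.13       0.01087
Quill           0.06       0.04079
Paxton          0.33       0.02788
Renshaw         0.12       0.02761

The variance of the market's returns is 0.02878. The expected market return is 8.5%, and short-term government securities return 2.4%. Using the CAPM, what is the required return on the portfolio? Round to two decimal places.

8.40%

β_Granby = 0.03314 / 0.02878 = 1.1515
β_Varden = 0.01087 / 0.02878 = 0.3777
β_Quill = 0.04079 / 0.02878 = 1.4173
β_Paxton = 0.02788 / 0.02878 = 0.9687
β_Renshaw = 0.02761 / 0.02878 = 0.9593
β_P = Σ w_i β_i = 0.36×1.1515 + 0.13×0.3777 + 0.06×1.4173 + 0.33×0.9687 + 0.12×0.9593 = 0.9835
MRP = 8.5% − 2.4% = 6.10%
E(R_P) = R_f + β_P × MRP = 2.4% + 0.9835 × 6.1% = 8.40%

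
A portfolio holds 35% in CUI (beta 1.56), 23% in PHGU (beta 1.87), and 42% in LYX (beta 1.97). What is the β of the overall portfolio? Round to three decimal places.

1.804

β_P = Σ w_i β_i = 0.35×1.56 + 0.23×1.87 + 0.42×1.97 = 1.8035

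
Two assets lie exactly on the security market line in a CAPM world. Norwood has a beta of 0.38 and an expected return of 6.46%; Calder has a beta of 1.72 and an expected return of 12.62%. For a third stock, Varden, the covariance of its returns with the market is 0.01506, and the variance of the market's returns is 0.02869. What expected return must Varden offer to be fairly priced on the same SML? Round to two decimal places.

MRP = (12.62% − 6.46%) / (1.72 − 0.38) = 4.5970%
R_f = 6.46% − 0.38 × 4.5970% = 4.7131%
β_Varden = Cov / Var(R_m) = 0.01506 / 0.02869 = 0.5249
E(R_Varden) = R_f + β × MRP = 4.7131% + 0.5249 × 4.5970% = 7.13%

7.13%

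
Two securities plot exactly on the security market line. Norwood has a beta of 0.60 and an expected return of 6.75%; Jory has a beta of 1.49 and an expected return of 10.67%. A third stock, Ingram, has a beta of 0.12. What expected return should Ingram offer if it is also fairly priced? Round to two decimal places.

MRP (SML slope) = (10.67% − 6.75%) / (1.49 − 0.60) = 3.92% / 0.89 = 4.4045%
R_f (intercept) = 6.75% − 0.60 × 4.4045% = 4.1073%
E(R_Ingram) = R_f + β × MRP = 4.1073% + 0.12 × 4.4045% = 4.64%

4.64%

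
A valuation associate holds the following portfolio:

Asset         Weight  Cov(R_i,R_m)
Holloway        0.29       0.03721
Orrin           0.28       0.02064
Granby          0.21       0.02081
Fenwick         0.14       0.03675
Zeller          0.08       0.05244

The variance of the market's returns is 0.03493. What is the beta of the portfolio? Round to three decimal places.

0.867

β_Holloway = 0.03721 / 0.03493 = 1.0653
β_Orrin = 0.02064 / 0.03493 = 0.5909
β_Granby = 0.02081 / 0.03493 = 0.5958
β_Fenwick = 0.03675 / 0.03493 = 1.0521
β_Zeller = 0.05244 / 0.03493 = 1.5013
β_P = Σ w_i β_i = 0.29×1.0653 + 0.28×0.5909 + 0.21×0.5958 + 0.14×1.0521 + 0.08×1.5013 = 0.8669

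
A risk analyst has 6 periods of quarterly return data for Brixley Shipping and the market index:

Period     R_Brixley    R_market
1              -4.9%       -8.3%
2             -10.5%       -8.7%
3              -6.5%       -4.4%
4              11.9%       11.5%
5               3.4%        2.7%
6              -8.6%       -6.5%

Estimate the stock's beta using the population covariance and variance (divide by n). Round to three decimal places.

1.043

Mean R_i = (-4.9 − 10.5 − 6.5 + 11.9 + 3.4 − 8.6) / 6 = -2.5333%
Mean R_m = (-8.3 − 8.7 − 4.4 + 11.5 + 2.7 − 6.5) / 6 = -2.2833%
Σ(R_i − R̄_i)(R_m − R̄_m) = 327.8433  ⇒  Cov = 327.8433 / 6 = 54.6406
Σ(R_m − R̄_m)² = 314.4483  ⇒  Var(R_m) = 314.4483 / 6 = 52.4081
β = Cov / Var(R_m) = 54.6406 / 52.4081 = 1.0426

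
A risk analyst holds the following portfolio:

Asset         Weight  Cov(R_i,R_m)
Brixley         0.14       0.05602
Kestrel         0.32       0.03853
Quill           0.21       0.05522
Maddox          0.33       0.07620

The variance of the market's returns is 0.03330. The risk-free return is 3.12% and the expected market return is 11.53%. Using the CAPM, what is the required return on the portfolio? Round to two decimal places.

17.49%

β_Brixley = 0.05602 / 0.03330 = 1.6823
β_Kestrel = 0.03853 / 0.03330 = 1.1571
β_Quill = 0.05522 / 0.03330 = 1.6583
β_Maddox = 0.07620 / 0.03330 = 2.2883
β_P = Σ w_i β_i = 0.14×1.6823 + 0.32×1.1571 + 0.21×1.6583 + 0.33×2.2883 = 1.7092
MRP = 11.53% − 3.12% = 8.41%
E(R_P) = R_f + β_P × MRP = 3.12% + 1.7092 × 8.41% = 17.49%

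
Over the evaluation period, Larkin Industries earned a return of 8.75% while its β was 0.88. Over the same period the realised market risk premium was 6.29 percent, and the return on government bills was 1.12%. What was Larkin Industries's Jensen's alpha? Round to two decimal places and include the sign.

CAPM benchmark = R_f + β(R_m − R_f) = 1.12% + 0.88 × 6.29% = 6.6552%
α = actual − benchmark = 8.75% − 6.6552% = +2.09%

+2.09%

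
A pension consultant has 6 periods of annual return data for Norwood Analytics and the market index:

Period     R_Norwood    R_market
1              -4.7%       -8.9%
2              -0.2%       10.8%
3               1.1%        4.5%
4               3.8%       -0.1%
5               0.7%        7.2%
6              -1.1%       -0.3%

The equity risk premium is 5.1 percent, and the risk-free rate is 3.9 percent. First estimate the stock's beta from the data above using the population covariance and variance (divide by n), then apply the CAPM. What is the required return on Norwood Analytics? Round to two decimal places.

4.98%

Mean R_i = (-4.7 − 0.2 + 1.1 + 3.8 + 0.7 − 1.1) / 6 = -0.0667%
Mean R_m = (-8.9 + 10.8 + 4.5 − 0.1 + 7.2 − 0.3) / 6 = 2.2000%
Σ(R_i − R̄_i)(R_m − R̄_m) = 50.4900  ⇒  Cov = 50.4900 / 6 = 8.4150
Σ(R_m − R̄_m)² = 239.0000  ⇒  Var(R_m) = 239.0000 / 6 = 39.8333
β = Cov / Var(R_m) = 8.4150 / 39.8333 = 0.2113
E(R) = R_f + β × MRP = 3.9% + 0.2113 × 5.1% = 4.98%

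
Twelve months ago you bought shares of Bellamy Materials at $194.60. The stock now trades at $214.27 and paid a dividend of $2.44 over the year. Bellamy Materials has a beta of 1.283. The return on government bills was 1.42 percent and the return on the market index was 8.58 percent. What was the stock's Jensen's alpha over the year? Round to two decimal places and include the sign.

+0.76%

Realised HPR = (P1 + D1 − P0) / P0 = (214.27 + 2.44 − 194.60) / 194.60 = 22.11 / 194.60 = 11.3618%
MRP = 8.58% − 1.42% = 7.16%
CAPM required = R_f + β·MRP = 1.42% + 1.283 × 7.16% = 10.60628%
α = realised − required = 11.3618% − 10.60628% = +0.76%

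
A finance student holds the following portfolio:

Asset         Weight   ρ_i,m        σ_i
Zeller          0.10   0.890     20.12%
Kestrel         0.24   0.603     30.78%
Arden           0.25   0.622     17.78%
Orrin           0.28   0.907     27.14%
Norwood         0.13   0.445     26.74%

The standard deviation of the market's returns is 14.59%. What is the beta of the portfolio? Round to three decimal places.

1.196

β_Zeller = 0.890 × 20.12% / 14.59% = 1.2273
β_Kestrel = 0.603 × 30.78% / 14.59% = 1.2721
β_Arden = 0.622 × 17.78% / 14.59% = 0.7580
β_Orrin = 0.907 × 27.14% / 14.59% = 1.6872
β_Norwood = 0.445 × 26.74% / 14.59% = 0.8156
β_P = Σ w_i β_i = 0.10×1.2273 + 0.24×1.2721 + 0.25×0.7580 + 0.28×1.6872 + 0.13×0.8156 = 1.1960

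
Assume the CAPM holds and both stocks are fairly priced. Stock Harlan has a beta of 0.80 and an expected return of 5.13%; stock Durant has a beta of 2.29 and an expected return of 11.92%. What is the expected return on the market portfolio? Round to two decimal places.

6.04%

Both satisfy E(R) = R_f + β·MRP, so the slope of the SML is
MRP = (11.92% − 5.13%) / (2.29 − 0.80) = 6.79% / 1.49 = 4.5570%
R_f = E(R_Harlan) − β_Harlan·MRP = 5.13% − 0.80 × 4.5570% = 1.4844%
E(R_m) = R_f + MRP = 1.4844% + 4.5570% = 6.04%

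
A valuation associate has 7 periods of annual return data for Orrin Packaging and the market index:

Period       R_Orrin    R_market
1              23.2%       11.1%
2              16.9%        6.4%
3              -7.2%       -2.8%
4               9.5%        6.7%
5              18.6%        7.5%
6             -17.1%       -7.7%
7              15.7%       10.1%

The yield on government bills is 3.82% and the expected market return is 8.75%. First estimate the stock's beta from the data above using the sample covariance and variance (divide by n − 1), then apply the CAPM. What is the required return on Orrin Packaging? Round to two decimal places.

14.08%

Mean R_i = (23.2 + 16.9 − 7.2 + 9.5 + 18.6 − 17.1 + 15.7) / 7 = 8.5143%
Mean R_m = (11.1 + 6.4 − 2.8 + 6.7 + 7.5 − 7.7 + 10.1) / 7 = 4.4714%
Σ(R_i − R̄_i)(R_m − R̄_m) = 612.7329  ⇒  Cov = 612.7329 / 6 = 102.1222
Σ(R_m − R̄_m)² = 294.4943  ⇒  Var(R_m) = 294.4943 / 6 = 49.0824
β = Cov / Var(R_m) = 102.1222 / 49.0824 = 2.0806
MRP = 8.75% − 3.82% = 4.93%
E(R) = R_f + β × MRP = 3.82% + 2.0806 × 4.93% = 14.08%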